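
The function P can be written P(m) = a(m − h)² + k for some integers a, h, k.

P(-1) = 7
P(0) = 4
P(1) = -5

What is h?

-1

First differences -3, -9; second difference -6 = 2a, so a = -3.
Expanding, the m-coefficient is −2ah = 6h; matching it to the data gives h = -1, and then k = 7.
So P(m) = -3(m + 1)² + 7.
Hence h = -1.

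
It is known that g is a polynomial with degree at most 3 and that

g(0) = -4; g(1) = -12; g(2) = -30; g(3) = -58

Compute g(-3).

-40

First differences: -8, -18, -28. Second differences: -10, -10.
Level-2 differences are constant, so g has degree 2.
Fitting a degree-2 polynomial gives g(m) = -5m² - 3m - 4.
Then g(-3) = -40.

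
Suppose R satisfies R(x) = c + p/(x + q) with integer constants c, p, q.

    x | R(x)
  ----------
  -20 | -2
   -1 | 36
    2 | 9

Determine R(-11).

(R(x) − c)(x + q) = p for each data point; the three points give a linear system in c and q, then p follows.
Solving: c = 0, q = 2, p = 36, so R(x) = 36/(x + 2).
Then R(-11) = 0 + 36/(-9) = -4.

-4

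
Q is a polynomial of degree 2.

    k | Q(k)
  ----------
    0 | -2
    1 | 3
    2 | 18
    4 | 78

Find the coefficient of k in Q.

Write Q(k) = ak² + bk + c; the 4 given values yield a linear system in the 3 coefficients.
Solving, Q(k) = 5k² - 2.
The coefficient of k is 0.

0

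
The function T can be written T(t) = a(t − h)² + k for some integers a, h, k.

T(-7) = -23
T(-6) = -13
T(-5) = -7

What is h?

First differences 10, 6; second difference -4 = 2a, so a = -2.
Expanding, the t-coefficient is −2ah = 4h; matching it to the data gives h = -4, and then k = -5.
So T(t) = -2(t + 4)² − 5.
Hence h = -4.

-4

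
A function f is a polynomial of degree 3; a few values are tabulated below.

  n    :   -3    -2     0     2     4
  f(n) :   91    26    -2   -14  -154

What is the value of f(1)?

-1

Write f(n) = an³ + bn² + cn + d; the 5 given values yield a linear system in the 4 coefficients.
Solving, f(n) = -3n³ + 2n² + 2n - 2.
Then f(1) = -1.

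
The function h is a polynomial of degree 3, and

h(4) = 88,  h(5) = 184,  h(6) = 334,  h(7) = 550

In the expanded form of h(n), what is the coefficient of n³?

Write h(n) = an³ + bn² + cn + d; the 4 given values yield a linear system in the 4 coefficients.
Solving, h(n) = 2n³ - 3n² + n + 4.
The coefficient of n³ is 2.

2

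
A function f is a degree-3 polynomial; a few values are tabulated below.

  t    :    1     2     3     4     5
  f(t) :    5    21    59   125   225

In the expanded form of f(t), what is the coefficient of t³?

1

First differences: 16, 38, 66, 100. Second differences: 22, 28, 34. Third differences: 6, 6.
Level-3 differences are constant, so f has degree 3.
Fitting a degree-3 polynomial gives f(t) = t³ + 5t² - 6t + 5.
The coefficient of t³ is 1.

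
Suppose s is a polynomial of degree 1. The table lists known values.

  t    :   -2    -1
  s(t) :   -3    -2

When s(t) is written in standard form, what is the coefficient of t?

Write s(t) = at + b; the 2 given values yield a linear system in the 2 coefficients.
Solving, s(t) = t - 1.
The coefficient of t is 1.

1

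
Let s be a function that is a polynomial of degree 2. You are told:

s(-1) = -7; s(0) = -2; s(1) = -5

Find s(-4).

Write s(x) = ax² + bx + c; the 3 given values yield a linear system in the 3 coefficients.
Solving, s(x) = -4x² + x - 2.
Then s(-4) = -70.

-70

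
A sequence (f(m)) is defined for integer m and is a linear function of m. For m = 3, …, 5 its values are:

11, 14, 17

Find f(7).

23

First differences: 3, 3.
Level-1 differences are constant, so f has degree 1.
Fitting a degree-1 polynomial gives f(m) = 3m + 2.
Then f(7) = 23.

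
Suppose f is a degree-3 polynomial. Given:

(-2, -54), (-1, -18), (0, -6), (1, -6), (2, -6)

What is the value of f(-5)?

-426

First differences: 36, 12, 0, 0. Second differences: -24, -12, 0. Third differences: 12, 12.
Level-3 differences are constant, so f has degree 3.
Fitting a degree-3 polynomial gives f(t) = 2t³ - 6t² + 4t - 6.
Then f(-5) = -426.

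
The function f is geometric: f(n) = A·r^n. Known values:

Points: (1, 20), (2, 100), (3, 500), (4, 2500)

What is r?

Consecutive ratio: 100/20 = 5, and 500/100 = 5, so r = 5.
Then A·5^1 = 20 gives A = 4, and f(n) = 4·5^n.

5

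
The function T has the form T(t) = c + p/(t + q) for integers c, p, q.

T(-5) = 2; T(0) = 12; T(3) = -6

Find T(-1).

6

(T(t) − c)(t + q) = p for each data point; the three points give a linear system in c and q, then p follows.
Solving: c = 0, q = -1, p = -12, so T(t) = -12/(t − 1).
Then T(-1) = 0 − 12/(-2) = 6.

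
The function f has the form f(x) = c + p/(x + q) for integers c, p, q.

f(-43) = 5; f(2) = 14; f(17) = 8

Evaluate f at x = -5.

(f(x) − c)(x + q) = p for each data point; the three points give a linear system in c and q, then p follows.
Solving: c = 6, q = 3, p = 40, so f(x) = 6 + 40/(x + 3).
Then f(-5) = 6 + 40/(-2) = -14.

-14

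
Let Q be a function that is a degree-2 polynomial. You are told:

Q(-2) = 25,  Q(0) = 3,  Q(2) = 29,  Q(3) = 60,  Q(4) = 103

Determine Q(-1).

8

Write Q(n) = an² + bn + c; the 5 given values yield a linear system in the 3 coefficients.
Solving, Q(n) = 6n² + n + 3.
Then Q(-1) = 8.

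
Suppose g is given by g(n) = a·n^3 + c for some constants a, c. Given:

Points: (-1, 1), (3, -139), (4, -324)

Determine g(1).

From g(-1) = 1 and g(3) = -139: -1a + c = 1 and 27a + c = -139.
Subtracting: 28a = -140, so a = -5; then c = 1 − (-5)·(-1) = -4.
So g(n) = -5n³ − 4, and g(1) = -9.

-9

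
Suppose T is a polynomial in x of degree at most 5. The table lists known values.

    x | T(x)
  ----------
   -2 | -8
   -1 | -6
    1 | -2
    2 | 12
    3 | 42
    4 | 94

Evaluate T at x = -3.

Write T(x) = ax^5 + bx^4 + cx³ + dx² + ex + p; the 6 given values yield a linear system in the 6 coefficients.
Solving, the top 2 coefficients vanish, and T(x) = x³ + 2x² + x - 6.
Then T(-3) = -18.

-18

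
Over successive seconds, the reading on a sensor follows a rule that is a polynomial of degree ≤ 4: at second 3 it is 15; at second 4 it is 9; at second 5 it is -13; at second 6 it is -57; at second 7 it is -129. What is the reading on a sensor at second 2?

Write the value at x as h(x).
First differences: -6, -22, -44, -72. Second differences: -16, -22, -28. Third differences: -6, -6.
Level-3 differences are constant, so h has degree 3.
Fitting a degree-3 polynomial gives h(x) = -x³ + 4x² + 3x - 3.
Then h(2) = 11.

11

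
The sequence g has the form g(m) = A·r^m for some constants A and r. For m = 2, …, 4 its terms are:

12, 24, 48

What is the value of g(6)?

192

Consecutive ratio: 24/12 = 2, and 48/24 = 2, so r = 2.
Then A·2^2 = 12 gives A = 3, and g(m) = 3·2^m.
g(6) = 3·2^6 = 192.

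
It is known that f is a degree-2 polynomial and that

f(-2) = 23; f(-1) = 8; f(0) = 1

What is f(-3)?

Write f(t) = at² + bt + c; the 3 given values yield a linear system in the 3 coefficients.
Solving, f(t) = 4t² - 3t + 1.
Then f(-3) = 46.

46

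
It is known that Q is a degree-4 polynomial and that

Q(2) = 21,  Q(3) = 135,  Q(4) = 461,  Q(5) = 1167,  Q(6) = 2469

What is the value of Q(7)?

4631

Write Q(k) = ak^4 + bk³ + ck² + dk + e; the 5 given values yield a linear system in the 5 coefficients.
Solving, Q(k) = 2k^4 - 4k² + 4k - 3.
Then Q(7) = 4631.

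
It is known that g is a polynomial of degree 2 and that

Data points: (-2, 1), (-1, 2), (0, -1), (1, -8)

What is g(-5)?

-26

Write g(t) = at² + bt + c; the 4 given values yield a linear system in the 3 coefficients.
Solving, g(t) = -2t² - 5t - 1.
Then g(-5) = -26.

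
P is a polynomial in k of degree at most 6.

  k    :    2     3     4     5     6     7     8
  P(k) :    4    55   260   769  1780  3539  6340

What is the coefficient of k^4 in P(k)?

First differences: 51, 205, 509, 1011, 1759, 2801. Second differences: 154, 304, 502, 748, 1042. Third differences: 150, 198, 246, 294. Fourth differences: 48, 48, 48.
Level-4 differences are constant, so P has degree 4.
Fitting a degree-4 polynomial gives P(k) = 2k^4 - 3k³ - 6k² + 8k + 4.
The coefficient of k^4 is 2.

2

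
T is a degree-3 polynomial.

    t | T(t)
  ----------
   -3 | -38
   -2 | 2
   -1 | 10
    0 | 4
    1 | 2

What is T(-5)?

Write T(t) = at³ + bt² + ct + d; the 5 given values yield a linear system in the 4 coefficients.
Solving, T(t) = 3t³ + 2t² - 7t + 4.
Then T(-5) = -286.

-286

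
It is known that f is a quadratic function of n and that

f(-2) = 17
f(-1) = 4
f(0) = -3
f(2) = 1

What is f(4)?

29

Write f(n) = an² + bn + c; the 4 given values yield a linear system in the 3 coefficients.
Solving, f(n) = 3n² - 4n - 3.
Then f(4) = 29.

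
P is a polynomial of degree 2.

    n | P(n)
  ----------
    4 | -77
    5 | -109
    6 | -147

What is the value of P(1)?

-17

Write P(n) = an² + bn + c; the 3 given values yield a linear system in the 3 coefficients.
Solving, P(n) = -3n² - 5n - 9.
Then P(1) = -17.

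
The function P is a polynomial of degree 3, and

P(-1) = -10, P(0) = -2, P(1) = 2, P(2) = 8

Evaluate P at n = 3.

Write P(n) = an³ + bn² + cn + d; the 4 given values yield a linear system in the 4 coefficients.
Solving, P(n) = n³ - 2n² + 5n - 2.
Then P(3) = 22.

22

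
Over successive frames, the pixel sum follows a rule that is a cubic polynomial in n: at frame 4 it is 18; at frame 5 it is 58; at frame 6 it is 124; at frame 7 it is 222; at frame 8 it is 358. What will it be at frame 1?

-6

Write the value at n as g(n).
Write g(n) = an³ + bn² + cn + d; the 5 given values yield a linear system in the 4 coefficients.
Solving, g(n) = n³ - 2n² - 3n - 2.
Then g(1) = -6.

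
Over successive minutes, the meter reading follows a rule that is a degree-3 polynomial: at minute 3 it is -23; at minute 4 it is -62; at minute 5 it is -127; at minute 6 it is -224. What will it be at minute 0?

-2

Write the value at m as h(m).
Write h(m) = am³ + bm² + cm + d; the 4 given values yield a linear system in the 4 coefficients.
Solving, h(m) = -m³ - m² + 5m - 2.
Then h(0) = -2.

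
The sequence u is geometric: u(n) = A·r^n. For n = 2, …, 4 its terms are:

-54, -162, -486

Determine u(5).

Consecutive ratio: -162/(-54) = 3, and -486/(-162) = 3, so r = 3.
Then A·3^2 = -54 gives A = -6, and u(n) = -6·3^n.
u(5) = -6·3^5 = -1458.

-1458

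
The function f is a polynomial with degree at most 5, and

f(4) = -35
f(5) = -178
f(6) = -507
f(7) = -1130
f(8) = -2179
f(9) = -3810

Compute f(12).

-14115

Write f(x) = ax^5 + bx^4 + cx³ + dx² + ex + p; the 6 given values yield a linear system in the 6 coefficients.
Solving, the leading coefficient vanishes, and f(x) = -x^4 + 4x³ - 2x² - 3.
Then f(12) = -14115.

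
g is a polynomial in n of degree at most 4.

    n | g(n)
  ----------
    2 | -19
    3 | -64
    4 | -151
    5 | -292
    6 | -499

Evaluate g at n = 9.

First differences: -45, -87, -141, -207. Second differences: -42, -54, -66. Third differences: -12, -12.
Level-3 differences are constant, so g has degree 3.
Fitting a degree-3 polynomial gives g(n) = -2n³ - 3n² + 8n - 7.
Then g(9) = -1636.

-1636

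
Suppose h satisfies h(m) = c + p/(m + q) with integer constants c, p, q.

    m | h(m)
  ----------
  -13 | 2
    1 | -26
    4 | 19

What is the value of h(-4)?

-1

(h(m) − c)(m + q) = p for each data point; the three points give a linear system in c and q, then p follows.
Solving: c = 4, q = -2, p = 30, so h(m) = 4 + 30/(m − 2).
Then h(-4) = 4 + 30/(-6) = -1.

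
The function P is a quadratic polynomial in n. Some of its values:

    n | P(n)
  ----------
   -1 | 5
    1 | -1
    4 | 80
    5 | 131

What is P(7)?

Write P(n) = an² + bn + c; the 4 given values yield a linear system in the 3 coefficients.
Solving, P(n) = 6n² - 3n - 4.
Then P(7) = 269.

269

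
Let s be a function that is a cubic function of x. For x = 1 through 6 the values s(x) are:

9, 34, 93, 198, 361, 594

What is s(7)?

909

Write s(x) = ax³ + bx² + cx + d; the 6 given values yield a linear system in the 4 coefficients.
Solving, s(x) = 2x³ + 5x² - 4x + 6.
Then s(7) = 909.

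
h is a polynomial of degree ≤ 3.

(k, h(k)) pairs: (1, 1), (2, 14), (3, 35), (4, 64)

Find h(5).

101

First differences: 13, 21, 29. Second differences: 8, 8.
Level-2 differences are constant, so h has degree 2.
Extending the table by one column gives the next first difference 37, so h(5) = 64 + 37 = 101.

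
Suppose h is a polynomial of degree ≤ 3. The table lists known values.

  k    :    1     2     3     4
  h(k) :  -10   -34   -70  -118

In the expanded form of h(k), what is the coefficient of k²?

First differences: -24, -36, -48. Second differences: -12, -12.
Level-2 differences are constant, so h has degree 2.
Fitting a degree-2 polynomial gives h(k) = -6k² - 6k + 2.
The coefficient of k² is -6.

-6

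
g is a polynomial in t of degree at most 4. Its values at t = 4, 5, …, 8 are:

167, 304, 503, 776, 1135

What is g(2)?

31

First differences: 137, 199, 273, 359. Second differences: 62, 74, 86. Third differences: 12, 12.
Level-3 differences are constant, so g has degree 3.
Fitting a degree-3 polynomial gives g(t) = 2t³ + t² + 6t - 1.
Then g(2) = 31.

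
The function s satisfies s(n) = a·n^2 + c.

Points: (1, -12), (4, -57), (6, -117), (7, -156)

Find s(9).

From s(1) = -12 and s(4) = -57: 1a + c = -12 and 16a + c = -57.
Subtracting: 15a = -45, so a = -3; then c = -12 − (-3)·1 = -9.
So s(n) = -3n² − 9, and s(9) = -252.

-252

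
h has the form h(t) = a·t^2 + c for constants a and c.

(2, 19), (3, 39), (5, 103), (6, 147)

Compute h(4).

From h(2) = 19 and h(3) = 39: 4a + c = 19 and 9a + c = 39.
Subtracting: 5a = 20, so a = 4; then c = 19 − 4·4 = 3.
So h(t) = 4t² + 3, and h(4) = 67.

67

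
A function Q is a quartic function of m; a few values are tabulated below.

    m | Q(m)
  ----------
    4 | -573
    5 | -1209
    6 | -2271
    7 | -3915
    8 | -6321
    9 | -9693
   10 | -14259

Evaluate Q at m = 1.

First differences: -636, -1062, -1644, -2406, -3372, -4566. Second differences: -426, -582, -762, -966, -1194. Third differences: -156, -180, -204, -228. Fourth differences: -24, -24, -24.
Level-4 differences are constant, so Q has degree 4.
Fitting a degree-4 polynomial gives Q(m) = -m^4 - 4m³ - 2m² - 5m - 9.
Then Q(1) = -21.

-21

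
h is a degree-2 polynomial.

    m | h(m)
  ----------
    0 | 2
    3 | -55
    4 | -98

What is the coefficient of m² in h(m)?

Write h(m) = am² + bm + c; the 3 given values yield a linear system in the 3 coefficients.
Solving, h(m) = -6m² - m + 2.
The coefficient of m² is -6.

-6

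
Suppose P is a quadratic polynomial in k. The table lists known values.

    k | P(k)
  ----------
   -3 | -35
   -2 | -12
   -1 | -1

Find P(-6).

Write P(k) = ak² + bk + c; the 3 given values yield a linear system in the 3 coefficients.
Solving, P(k) = -6k² - 7k - 2.
Then P(-6) = -176.

-176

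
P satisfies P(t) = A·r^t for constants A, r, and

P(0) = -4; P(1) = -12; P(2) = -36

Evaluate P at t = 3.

Consecutive ratio: -12/(-4) = 3, and -36/(-12) = 3, so r = 3.
Then A·3^0 = -4 gives A = -4, and P(t) = -4·3^t.
P(3) = -4·3^3 = -108.

-108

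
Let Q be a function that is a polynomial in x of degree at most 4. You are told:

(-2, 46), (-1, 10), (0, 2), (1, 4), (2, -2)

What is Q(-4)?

First differences: -36, -8, 2, -6. Second differences: 28, 10, -8. Third differences: -18, -18.
Level-3 differences are constant, so Q has degree 3.
Fitting a degree-3 polynomial gives Q(x) = -3x³ + 5x² + 2.
Then Q(-4) = 274.

274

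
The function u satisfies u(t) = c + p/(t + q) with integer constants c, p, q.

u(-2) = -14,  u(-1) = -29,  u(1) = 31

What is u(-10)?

(u(t) − c)(t + q) = p for each data point; the three points give a linear system in c and q, then p follows.
Solving: c = 1, q = 0, p = 30, so u(t) = 1 + 30/(t + 0).
Then u(-10) = 1 + 30/(-10) = -2.

-2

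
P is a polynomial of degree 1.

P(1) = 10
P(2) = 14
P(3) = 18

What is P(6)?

30

Write P(x) = ax + b; the 3 given values yield a linear system in the 2 coefficients.
Solving, P(x) = 4x + 6.
Then P(6) = 30.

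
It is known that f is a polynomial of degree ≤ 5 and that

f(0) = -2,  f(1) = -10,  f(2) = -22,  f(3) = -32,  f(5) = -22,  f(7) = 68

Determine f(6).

10

Write f(n) = an^5 + bn^4 + cn³ + dn² + en + p; the 6 given values yield a linear system in the 6 coefficients.
Solving, the top 2 coefficients vanish, and f(n) = n³ - 5n² - 4n - 2.
Then f(6) = 10.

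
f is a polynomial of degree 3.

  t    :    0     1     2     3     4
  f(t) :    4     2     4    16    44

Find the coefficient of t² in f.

Write f(t) = at³ + bt² + ct + d; the 5 given values yield a linear system in the 4 coefficients.
Solving, f(t) = t³ - t² - 2t + 4.
The coefficient of t² is -1.

-1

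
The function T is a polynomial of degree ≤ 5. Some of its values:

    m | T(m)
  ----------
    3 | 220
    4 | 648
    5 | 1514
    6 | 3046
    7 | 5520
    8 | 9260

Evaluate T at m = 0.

4

First differences: 428, 866, 1532, 2474, 3740. Second differences: 438, 666, 942, 1266. Third differences: 228, 276, 324. Fourth differences: 48, 48.
Level-4 differences are constant, so T has degree 4.
Fitting a degree-4 polynomial gives T(m) = 2m^4 + 2m³ + m² - 3m + 4.
Then T(0) = 4.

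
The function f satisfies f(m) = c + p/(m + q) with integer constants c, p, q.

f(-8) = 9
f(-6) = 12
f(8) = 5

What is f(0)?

(f(m) − c)(m + q) = p for each data point; the three points give a linear system in c and q, then p follows.
Solving: c = 6, q = 4, p = -12, so f(m) = 6 − 12/(m + 4).
Then f(0) = 6 − 12/4 = 3.

3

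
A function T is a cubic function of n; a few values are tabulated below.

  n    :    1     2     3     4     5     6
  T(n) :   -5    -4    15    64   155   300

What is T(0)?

Write T(n) = an³ + bn² + cn + d; the 6 given values yield a linear system in the 4 coefficients.
Solving, T(n) = 2n³ - 3n² - 4n.
The constant term is T(0) = 0.

0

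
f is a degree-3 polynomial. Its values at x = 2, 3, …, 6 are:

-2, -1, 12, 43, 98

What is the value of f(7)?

183

First differences: 1, 13, 31, 55. Second differences: 12, 18, 24. Third differences: 6, 6.
Level-3 differences are constant, so f has degree 3.
Extending the table by one column gives the next first difference 85, so f(7) = 98 + 85 = 183.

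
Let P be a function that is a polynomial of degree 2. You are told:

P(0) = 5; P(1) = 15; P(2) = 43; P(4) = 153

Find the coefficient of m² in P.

9

Write P(m) = am² + bm + c; the 4 given values yield a linear system in the 3 coefficients.
Solving, P(m) = 9m² + m + 5.
The coefficient of m² is 9.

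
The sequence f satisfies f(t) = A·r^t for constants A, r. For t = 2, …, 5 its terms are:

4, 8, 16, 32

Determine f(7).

128

Consecutive ratio: 8/4 = 2, and 16/8 = 2, so r = 2.
Then A·2^2 = 4 gives A = 1, and f(t) = 1·2^t.
f(7) = 1·2^7 = 128.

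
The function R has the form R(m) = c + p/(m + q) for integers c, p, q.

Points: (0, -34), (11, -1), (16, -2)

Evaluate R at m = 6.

2

(R(m) − c)(m + q) = p for each data point; the three points give a linear system in c and q, then p follows.
Solving: c = -4, q = -1, p = 30, so R(m) = -4 + 30/(m − 1).
Then R(6) = -4 + 30/5 = 2.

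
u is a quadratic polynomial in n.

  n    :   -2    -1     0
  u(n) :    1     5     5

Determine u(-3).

-7

Write u(n) = an² + bn + c; the 3 given values yield a linear system in the 3 coefficients.
Solving, u(n) = -2n² - 2n + 5.
Then u(-3) = -7.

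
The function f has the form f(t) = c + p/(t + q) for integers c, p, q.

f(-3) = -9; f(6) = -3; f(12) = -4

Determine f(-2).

(f(t) − c)(t + q) = p for each data point; the three points give a linear system in c and q, then p follows.
Solving: c = -5, q = 0, p = 12, so f(t) = -5 + 12/(t + 0).
Then f(-2) = -5 + 12/(-2) = -11.

-11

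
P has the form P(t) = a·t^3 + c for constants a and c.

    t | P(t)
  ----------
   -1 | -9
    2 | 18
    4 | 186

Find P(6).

From P(-1) = -9 and P(2) = 18: -1a + c = -9 and 8a + c = 18.
Subtracting: 9a = 27, so a = 3; then c = -9 − 3·(-1) = -6.
So P(t) = 3t³ − 6, and P(6) = 642.

642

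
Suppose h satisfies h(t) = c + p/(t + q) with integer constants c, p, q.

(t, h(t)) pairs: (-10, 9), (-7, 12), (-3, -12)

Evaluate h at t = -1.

(h(t) − c)(t + q) = p for each data point; the three points give a linear system in c and q, then p follows.
Solving: c = 6, q = 4, p = -18, so h(t) = 6 − 18/(t + 4).
Then h(-1) = 6 − 18/3 = 0.

0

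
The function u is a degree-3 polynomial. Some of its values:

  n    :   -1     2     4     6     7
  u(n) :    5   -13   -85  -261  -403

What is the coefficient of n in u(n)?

-2

Write u(n) = an³ + bn² + cn + d; the 5 given values yield a linear system in the 4 coefficients.
Solving, u(n) = -n³ - n² - 2n + 3.
The coefficient of n is -2.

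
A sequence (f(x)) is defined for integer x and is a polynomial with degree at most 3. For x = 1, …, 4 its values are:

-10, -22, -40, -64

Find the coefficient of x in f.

Write f(x) = ax³ + bx² + cx + d; the 4 given values yield a linear system in the 4 coefficients.
Solving, the leading coefficient vanishes, and f(x) = -3x² - 3x - 4.
The coefficient of x is -3.

-3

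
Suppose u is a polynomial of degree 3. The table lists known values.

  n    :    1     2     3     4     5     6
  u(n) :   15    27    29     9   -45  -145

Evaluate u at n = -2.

Write u(n) = an³ + bn² + cn + d; the 6 given values yield a linear system in the 4 coefficients.
Solving, u(n) = -2n³ + 7n² + 5n + 5.
Then u(-2) = 39.

39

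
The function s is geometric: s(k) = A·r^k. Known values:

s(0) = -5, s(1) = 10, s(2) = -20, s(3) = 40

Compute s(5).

Consecutive ratio: 10/(-5) = -2, and -20/10 = -2, so r = -2.
Then A·(-2)^0 = -5 gives A = -5, and s(k) = -5·(-2)^k.
s(5) = -5·(-2)^5 = 160.

160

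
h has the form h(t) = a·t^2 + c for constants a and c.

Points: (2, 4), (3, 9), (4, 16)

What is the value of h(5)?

From h(2) = 4 and h(3) = 9: 4a + c = 4 and 9a + c = 9.
Subtracting: 5a = 5, so a = 1; then c = 4 − 1·4 = 0.
So h(t) = 1t² + 0, and h(5) = 25.

25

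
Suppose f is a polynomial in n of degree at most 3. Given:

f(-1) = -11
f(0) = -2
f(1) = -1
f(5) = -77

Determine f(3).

Write f(n) = an³ + bn² + cn + d; the 4 given values yield a linear system in the 4 coefficients.
Solving, the leading coefficient vanishes, and f(n) = -4n² + 5n - 2.
Then f(3) = -23.

-23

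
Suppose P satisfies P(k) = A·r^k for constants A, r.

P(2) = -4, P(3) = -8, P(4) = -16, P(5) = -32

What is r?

2

Consecutive ratio: -8/(-4) = 2, and -16/(-8) = 2, so r = 2.
Then A·2^2 = -4 gives A = -1, and P(k) = -1·2^k.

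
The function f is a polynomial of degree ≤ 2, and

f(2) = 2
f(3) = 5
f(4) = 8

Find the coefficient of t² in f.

0

First differences: 3, 3.
Level-1 differences are constant, so f has degree 1.
Fitting a degree-1 polynomial gives f(t) = 3t - 4.
The coefficient of t² is 0.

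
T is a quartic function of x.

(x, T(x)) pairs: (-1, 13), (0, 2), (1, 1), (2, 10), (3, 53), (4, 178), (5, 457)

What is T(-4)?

First differences: -11, -1, 9, 43, 125, 279. Second differences: 10, 10, 34, 82, 154. Third differences: 0, 24, 48, 72. Fourth differences: 24, 24, 24.
Level-4 differences are constant, so T has degree 4.
Fitting a degree-4 polynomial gives T(x) = x^4 - 2x³ + 4x² - 4x + 2.
Then T(-4) = 466.

466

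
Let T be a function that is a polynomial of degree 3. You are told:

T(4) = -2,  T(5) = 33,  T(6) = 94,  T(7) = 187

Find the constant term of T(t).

Write T(t) = at³ + bt² + ct + d; the 4 given values yield a linear system in the 4 coefficients.
Solving, T(t) = t³ - 2t² - 8t - 2.
The constant term is T(0) = -2.

-2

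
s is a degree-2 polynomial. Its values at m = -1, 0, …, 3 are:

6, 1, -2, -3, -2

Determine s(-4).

First differences: -5, -3, -1, 1. Second differences: 2, 2, 2.
Level-2 differences are constant, so s has degree 2.
Fitting a degree-2 polynomial gives s(m) = m² - 4m + 1.
Then s(-4) = 33.

33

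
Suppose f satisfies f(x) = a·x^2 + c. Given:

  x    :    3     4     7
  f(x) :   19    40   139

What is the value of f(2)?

From f(3) = 19 and f(4) = 40: 9a + c = 19 and 16a + c = 40.
Subtracting: 7a = 21, so a = 3; then c = 19 − 3·9 = -8.
So f(x) = 3x² − 8, and f(2) = 4.

4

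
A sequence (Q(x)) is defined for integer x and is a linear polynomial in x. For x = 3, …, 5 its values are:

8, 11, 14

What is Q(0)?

First differences: 3, 3.
Level-1 differences are constant, so Q has degree 1.
Fitting a degree-1 polynomial gives Q(x) = 3x - 1.
Then Q(0) = -1.

-1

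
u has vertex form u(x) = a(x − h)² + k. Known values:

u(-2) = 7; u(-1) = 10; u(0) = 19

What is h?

First differences 3, 9; second difference 6 = 2a, so a = 3.
Expanding, the x-coefficient is −2ah = -6h; matching it to the data gives h = -2, and then k = 7.
So u(x) = 3(x + 2)² + 7.
Hence h = -2.

-2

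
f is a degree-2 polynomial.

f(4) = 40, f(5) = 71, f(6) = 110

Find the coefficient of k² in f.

Write f(k) = ak² + bk + c; the 3 given values yield a linear system in the 3 coefficients.
Solving, f(k) = 4k² - 5k - 4.
The coefficient of k² is 4.

4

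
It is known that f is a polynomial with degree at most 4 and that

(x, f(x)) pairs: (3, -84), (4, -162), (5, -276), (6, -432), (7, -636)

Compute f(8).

-894

Write f(x) = ax^4 + bx³ + cx² + dx + e; the 5 given values yield a linear system in the 5 coefficients.
Solving, the leading coefficient vanishes, and f(x) = -x³ - 6x² + x - 6.
Then f(8) = -894.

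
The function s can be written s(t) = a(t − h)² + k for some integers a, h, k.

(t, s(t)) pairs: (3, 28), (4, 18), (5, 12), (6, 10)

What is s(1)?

First differences -10, -6, -2; second difference 4 = 2a, so a = 2.
Expanding, the t-coefficient is −2ah = -4h; matching it to the data gives h = 6, and then k = 10.
So s(t) = 2(t − 6)² + 10.
s(1) = 2·(-5)² + 10 = 60.

60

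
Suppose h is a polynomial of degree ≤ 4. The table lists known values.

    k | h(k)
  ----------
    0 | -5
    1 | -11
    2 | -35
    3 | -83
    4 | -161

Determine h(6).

First differences: -6, -24, -48, -78. Second differences: -18, -24, -30. Third differences: -6, -6.
Level-3 differences are constant, so h has degree 3.
Fitting a degree-3 polynomial gives h(k) = -k³ - 6k² + k - 5.
Then h(6) = -431.

-431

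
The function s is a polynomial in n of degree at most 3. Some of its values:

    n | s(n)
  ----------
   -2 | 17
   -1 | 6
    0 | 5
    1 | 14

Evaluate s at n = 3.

62

First differences: -11, -1, 9. Second differences: 10, 10.
Level-2 differences are constant, so s has degree 2.
Fitting a degree-2 polynomial gives s(n) = 5n² + 4n + 5.
Then s(3) = 62.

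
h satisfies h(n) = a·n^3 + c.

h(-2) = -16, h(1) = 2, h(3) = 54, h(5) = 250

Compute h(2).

16

From h(-2) = -16 and h(1) = 2: -8a + c = -16 and 1a + c = 2.
Subtracting: 9a = 18, so a = 2; then c = -16 − 2·(-8) = 0.
So h(n) = 2n³ + 0, and h(2) = 16.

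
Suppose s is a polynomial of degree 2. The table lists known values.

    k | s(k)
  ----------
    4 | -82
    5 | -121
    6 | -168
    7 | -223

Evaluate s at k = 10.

Write s(k) = ak² + bk + c; the 4 given values yield a linear system in the 3 coefficients.
Solving, s(k) = -4k² - 3k - 6.
Then s(10) = -436.

-436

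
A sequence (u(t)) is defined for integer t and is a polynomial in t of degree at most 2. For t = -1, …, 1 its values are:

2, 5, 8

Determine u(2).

First differences: 3, 3.
Level-1 differences are constant, so u has degree 1.
Extending the table by one column gives the next first difference 3, so u(2) = 8 + 3 = 11.

11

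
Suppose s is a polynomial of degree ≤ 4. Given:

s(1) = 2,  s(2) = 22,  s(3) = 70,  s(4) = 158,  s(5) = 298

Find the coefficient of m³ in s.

First differences: 20, 48, 88, 140. Second differences: 28, 40, 52. Third differences: 12, 12.
Level-3 differences are constant, so s has degree 3.
Fitting a degree-3 polynomial gives s(m) = 2m³ + 2m² - 2.
The coefficient of m³ is 2.

2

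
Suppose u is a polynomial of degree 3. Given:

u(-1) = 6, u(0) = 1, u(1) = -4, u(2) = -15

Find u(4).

Write u(n) = an³ + bn² + cn + d; the 4 given values yield a linear system in the 4 coefficients.
Solving, u(n) = -n³ - 4n + 1.
Then u(4) = -79.

-79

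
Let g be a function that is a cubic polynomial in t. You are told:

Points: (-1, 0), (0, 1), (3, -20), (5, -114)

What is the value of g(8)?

Write g(t) = at³ + bt² + ct + d; the 4 given values yield a linear system in the 4 coefficients.
Solving, g(t) = -t³ + 2t + 1.
Then g(8) = -495.

-495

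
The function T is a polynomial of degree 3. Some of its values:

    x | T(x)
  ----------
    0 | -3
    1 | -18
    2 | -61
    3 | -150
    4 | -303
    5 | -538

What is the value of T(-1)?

2

Write T(x) = ax³ + bx² + cx + d; the 6 given values yield a linear system in the 4 coefficients.
Solving, T(x) = -3x³ - 5x² - 7x - 3.
Then T(-1) = 2.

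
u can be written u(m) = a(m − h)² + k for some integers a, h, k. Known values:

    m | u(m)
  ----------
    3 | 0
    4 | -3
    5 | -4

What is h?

5

First differences -3, -1; second difference 2 = 2a, so a = 1.
Expanding, the m-coefficient is −2ah = -2h; matching it to the data gives h = 5, and then k = -4.
So u(m) = 1(m − 5)² − 4.
Hence h = 5.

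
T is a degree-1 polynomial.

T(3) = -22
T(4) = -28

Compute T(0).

Write T(n) = an + b; the 2 given values yield a linear system in the 2 coefficients.
Solving, T(n) = -6n - 4.
Then T(0) = -4.

-4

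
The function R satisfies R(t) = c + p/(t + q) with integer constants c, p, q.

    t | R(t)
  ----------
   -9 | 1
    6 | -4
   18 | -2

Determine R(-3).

5

(R(t) − c)(t + q) = p for each data point; the three points give a linear system in c and q, then p follows.
Solving: c = -1, q = 0, p = -18, so R(t) = -1 − 18/(t + 0).
Then R(-3) = -1 − 18/(-3) = 5.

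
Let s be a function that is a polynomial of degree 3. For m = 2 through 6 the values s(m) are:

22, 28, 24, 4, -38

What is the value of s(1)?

12

Write s(m) = am³ + bm² + cm + d; the 5 given values yield a linear system in the 4 coefficients.
Solving, s(m) = -m³ + 4m² + 5m + 4.
Then s(1) = 12.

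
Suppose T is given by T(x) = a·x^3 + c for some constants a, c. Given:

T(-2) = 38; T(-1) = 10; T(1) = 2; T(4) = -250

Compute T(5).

-494

From T(-2) = 38 and T(-1) = 10: -8a + c = 38 and -1a + c = 10.
Subtracting: 7a = -28, so a = -4; then c = 38 − (-4)·(-8) = 6.
So T(x) = -4x³ + 6, and T(5) = -494.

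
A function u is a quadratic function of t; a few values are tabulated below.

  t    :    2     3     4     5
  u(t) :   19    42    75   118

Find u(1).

First differences: 23, 33, 43. Second differences: 10, 10.
Level-2 differences are constant, so u has degree 2.
Fitting a degree-2 polynomial gives u(t) = 5t² - 2t + 3.
Then u(1) = 6.

6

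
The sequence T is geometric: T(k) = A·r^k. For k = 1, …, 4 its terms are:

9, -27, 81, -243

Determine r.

Consecutive ratio: -27/9 = -3, and 81/(-27) = -3, so r = -3.
Then A·(-3)^1 = 9 gives A = -3, and T(k) = -3·(-3)^k.

-3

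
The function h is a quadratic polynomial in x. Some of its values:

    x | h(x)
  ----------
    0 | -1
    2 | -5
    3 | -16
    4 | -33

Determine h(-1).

-8

Write h(x) = ax² + bx + c; the 4 given values yield a linear system in the 3 coefficients.
Solving, h(x) = -3x² + 4x - 1.
Then h(-1) = -8.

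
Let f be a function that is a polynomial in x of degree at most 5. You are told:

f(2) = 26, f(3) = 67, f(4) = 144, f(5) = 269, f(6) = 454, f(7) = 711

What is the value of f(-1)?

First differences: 41, 77, 125, 185, 257. Second differences: 36, 48, 60, 72. Third differences: 12, 12, 12.
Level-3 differences are constant, so f has degree 3.
Fitting a degree-3 polynomial gives f(x) = 2x³ + 3x + 4.
Then f(-1) = -1.

-1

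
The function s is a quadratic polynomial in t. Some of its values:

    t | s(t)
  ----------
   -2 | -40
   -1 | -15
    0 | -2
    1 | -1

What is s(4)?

First differences: 25, 13, 1. Second differences: -12, -12.
Level-2 differences are constant, so s has degree 2.
Fitting a degree-2 polynomial gives s(t) = -6t² + 7t - 2.
Then s(4) = -70.

-70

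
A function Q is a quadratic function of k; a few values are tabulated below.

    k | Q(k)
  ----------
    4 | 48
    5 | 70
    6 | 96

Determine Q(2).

16

Write Q(k) = ak² + bk + c; the 3 given values yield a linear system in the 3 coefficients.
Solving, Q(k) = 2k² + 4k.
Then Q(2) = 16.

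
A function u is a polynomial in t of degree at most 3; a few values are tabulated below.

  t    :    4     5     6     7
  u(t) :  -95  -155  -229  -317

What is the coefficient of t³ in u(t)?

0

Write u(t) = at³ + bt² + ct + d; the 4 given values yield a linear system in the 4 coefficients.
Solving, the leading coefficient vanishes, and u(t) = -7t² + 3t + 5.
The coefficient of t³ is 0.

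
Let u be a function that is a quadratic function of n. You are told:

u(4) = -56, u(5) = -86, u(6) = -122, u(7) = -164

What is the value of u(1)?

-2

Write u(n) = an² + bn + c; the 4 given values yield a linear system in the 3 coefficients.
Solving, u(n) = -3n² - 3n + 4.
Then u(1) = -2.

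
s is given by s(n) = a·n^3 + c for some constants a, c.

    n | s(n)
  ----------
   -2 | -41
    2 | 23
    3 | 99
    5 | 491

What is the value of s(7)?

From s(-2) = -41 and s(2) = 23: -8a + c = -41 and 8a + c = 23.
Subtracting: 16a = 64, so a = 4; then c = -41 − 4·(-8) = -9.
So s(n) = 4n³ − 9, and s(7) = 1363.

1363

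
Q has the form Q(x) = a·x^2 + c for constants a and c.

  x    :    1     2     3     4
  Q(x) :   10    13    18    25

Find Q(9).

From Q(1) = 10 and Q(2) = 13: 1a + c = 10 and 4a + c = 13.
Subtracting: 3a = 3, so a = 1; then c = 10 − 1·1 = 9.
So Q(x) = 1x² + 9, and Q(9) = 90.

90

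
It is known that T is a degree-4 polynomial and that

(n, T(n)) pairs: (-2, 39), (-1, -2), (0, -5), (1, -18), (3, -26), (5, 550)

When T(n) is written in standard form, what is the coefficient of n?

-4

Write T(n) = an^4 + bn³ + cn² + dn + e; the 6 given values yield a linear system in the 5 coefficients.
Solving, T(n) = 2n^4 - 4n³ - 7n² - 4n - 5.
The coefficient of n is -4.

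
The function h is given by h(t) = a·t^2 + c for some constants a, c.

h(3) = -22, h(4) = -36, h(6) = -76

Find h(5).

From h(3) = -22 and h(4) = -36: 9a + c = -22 and 16a + c = -36.
Subtracting: 7a = -14, so a = -2; then c = -22 − (-2)·9 = -4.
So h(t) = -2t² − 4, and h(5) = -54.

-54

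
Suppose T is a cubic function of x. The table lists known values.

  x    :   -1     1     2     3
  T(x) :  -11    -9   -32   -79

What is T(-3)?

-37

Write T(x) = ax³ + bx² + cx + d; the 4 given values yield a linear system in the 4 coefficients.
Solving, T(x) = -x³ - 6x² + 2x - 4.
Then T(-3) = -37.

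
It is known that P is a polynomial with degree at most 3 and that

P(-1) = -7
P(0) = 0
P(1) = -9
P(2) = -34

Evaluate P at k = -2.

Write P(k) = ak³ + bk² + ck + d; the 4 given values yield a linear system in the 4 coefficients.
Solving, the leading coefficient vanishes, and P(k) = -8k² - k.
Then P(-2) = -30.

-30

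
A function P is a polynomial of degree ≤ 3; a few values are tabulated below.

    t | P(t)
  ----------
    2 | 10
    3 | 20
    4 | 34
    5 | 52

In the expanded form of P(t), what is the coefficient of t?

0

First differences: 10, 14, 18. Second differences: 4, 4.
Level-2 differences are constant, so P has degree 2.
Fitting a degree-2 polynomial gives P(t) = 2t² + 2.
The coefficient of t is 0.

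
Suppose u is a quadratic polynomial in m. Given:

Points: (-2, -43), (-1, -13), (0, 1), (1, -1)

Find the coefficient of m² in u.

-8

First differences: 30, 14, -2. Second differences: -16, -16.
Level-2 differences are constant, so u has degree 2.
Fitting a degree-2 polynomial gives u(m) = -8m² + 6m + 1.
The coefficient of m² is -8.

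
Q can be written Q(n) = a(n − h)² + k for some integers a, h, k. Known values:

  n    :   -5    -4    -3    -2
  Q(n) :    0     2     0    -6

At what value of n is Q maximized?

First differences 2, -2, -6; second difference -4 = 2a, so a = -2.
Expanding, the n-coefficient is −2ah = 4h; matching it to the data gives h = -4, and then k = 2.
So Q(n) = -2(n + 4)² + 2.
Hence h = -4.

-4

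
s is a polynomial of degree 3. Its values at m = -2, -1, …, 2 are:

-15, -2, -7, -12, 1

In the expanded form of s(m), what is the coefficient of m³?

First differences: 13, -5, -5, 13. Second differences: -18, 0, 18. Third differences: 18, 18.
Level-3 differences are constant, so s has degree 3.
Fitting a degree-3 polynomial gives s(m) = 3m³ - 8m - 7.
The coefficient of m³ is 3.

3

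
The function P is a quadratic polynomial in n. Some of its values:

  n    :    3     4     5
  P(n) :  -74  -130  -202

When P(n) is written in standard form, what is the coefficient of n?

0

Write P(n) = an² + bn + c; the 3 given values yield a linear system in the 3 coefficients.
Solving, P(n) = -8n² - 2.
The coefficient of n is 0.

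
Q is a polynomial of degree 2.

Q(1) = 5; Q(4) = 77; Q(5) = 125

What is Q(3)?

41

Write Q(m) = am² + bm + c; the 3 given values yield a linear system in the 3 coefficients.
Solving, Q(m) = 6m² - 6m + 5.
Then Q(3) = 41.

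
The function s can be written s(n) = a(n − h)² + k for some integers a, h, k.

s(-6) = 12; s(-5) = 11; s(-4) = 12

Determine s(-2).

First differences -1, 1; second difference 2 = 2a, so a = 1.
Expanding, the n-coefficient is −2ah = -2h; matching it to the data gives h = -5, and then k = 11.
So s(n) = 1(n + 5)² + 11.
s(-2) = 1·3² + 11 = 20.

20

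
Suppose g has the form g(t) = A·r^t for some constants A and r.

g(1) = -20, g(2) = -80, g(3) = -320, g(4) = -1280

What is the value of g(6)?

-20480

Consecutive ratio: -80/(-20) = 4, and -320/(-80) = 4, so r = 4.
Then A·4^1 = -20 gives A = -5, and g(t) = -5·4^t.
g(6) = -5·4^6 = -20480.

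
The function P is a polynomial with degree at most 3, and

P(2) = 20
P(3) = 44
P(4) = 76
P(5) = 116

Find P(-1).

First differences: 24, 32, 40. Second differences: 8, 8.
Level-2 differences are constant, so P has degree 2.
Fitting a degree-2 polynomial gives P(n) = 4n² + 4n - 4.
Then P(-1) = -4.

-4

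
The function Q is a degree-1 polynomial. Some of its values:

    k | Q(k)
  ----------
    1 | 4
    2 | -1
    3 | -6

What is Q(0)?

9

Write Q(k) = ak + b; the 3 given values yield a linear system in the 2 coefficients.
Solving, Q(k) = -5k + 9.
Then Q(0) = 9.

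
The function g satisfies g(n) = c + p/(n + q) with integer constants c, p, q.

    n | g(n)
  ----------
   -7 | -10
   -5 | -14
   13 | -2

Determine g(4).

1

(g(n) − c)(n + q) = p for each data point; the three points give a linear system in c and q, then p follows.
Solving: c = -4, q = 2, p = 30, so g(n) = -4 + 30/(n + 2).
Then g(4) = -4 + 30/6 = 1.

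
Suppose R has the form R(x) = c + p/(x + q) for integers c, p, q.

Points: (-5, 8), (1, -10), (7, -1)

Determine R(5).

(R(x) − c)(x + q) = p for each data point; the three points give a linear system in c and q, then p follows.
Solving: c = 2, q = 1, p = -24, so R(x) = 2 − 24/(x + 1).
Then R(5) = 2 − 24/6 = -2.

-2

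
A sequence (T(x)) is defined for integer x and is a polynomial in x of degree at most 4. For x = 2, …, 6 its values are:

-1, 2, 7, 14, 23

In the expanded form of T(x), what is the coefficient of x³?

First differences: 3, 5, 7, 9. Second differences: 2, 2, 2.
Level-2 differences are constant, so T has degree 2.
Fitting a degree-2 polynomial gives T(x) = x² - 2x - 1.
The coefficient of x³ is 0.

0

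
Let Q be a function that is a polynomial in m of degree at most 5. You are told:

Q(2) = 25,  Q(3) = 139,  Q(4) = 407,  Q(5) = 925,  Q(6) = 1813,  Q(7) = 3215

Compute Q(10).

12305

Write Q(m) = am^5 + bm^4 + cm³ + dm² + em + p; the 6 given values yield a linear system in the 6 coefficients.
Solving, the leading coefficient vanishes, and Q(m) = m^4 + 2m³ + 4m² - 9m - 5.
Then Q(10) = 12305.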